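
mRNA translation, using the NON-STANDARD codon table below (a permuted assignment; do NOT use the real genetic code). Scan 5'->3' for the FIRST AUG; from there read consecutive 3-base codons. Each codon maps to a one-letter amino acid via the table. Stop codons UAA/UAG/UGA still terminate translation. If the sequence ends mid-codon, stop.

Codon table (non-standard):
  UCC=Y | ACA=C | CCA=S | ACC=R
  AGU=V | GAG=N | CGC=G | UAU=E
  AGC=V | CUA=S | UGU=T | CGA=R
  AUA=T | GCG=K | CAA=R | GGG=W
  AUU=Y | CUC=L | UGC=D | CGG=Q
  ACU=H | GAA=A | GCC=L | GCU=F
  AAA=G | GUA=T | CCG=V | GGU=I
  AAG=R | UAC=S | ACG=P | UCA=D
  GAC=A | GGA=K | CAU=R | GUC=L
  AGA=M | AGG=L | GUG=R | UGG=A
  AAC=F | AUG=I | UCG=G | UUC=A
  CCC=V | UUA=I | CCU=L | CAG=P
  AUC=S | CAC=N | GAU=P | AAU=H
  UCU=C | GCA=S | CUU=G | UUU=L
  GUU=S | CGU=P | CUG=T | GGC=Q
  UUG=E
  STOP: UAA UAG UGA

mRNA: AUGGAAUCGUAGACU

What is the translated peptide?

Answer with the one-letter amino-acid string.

Answer: IAG

Derivation:
start AUG at pos 0
pos 0: AUG -> I; peptide=I
pos 3: GAA -> A; peptide=IA
pos 6: UCG -> G; peptide=IAG
pos 9: UAG -> STOP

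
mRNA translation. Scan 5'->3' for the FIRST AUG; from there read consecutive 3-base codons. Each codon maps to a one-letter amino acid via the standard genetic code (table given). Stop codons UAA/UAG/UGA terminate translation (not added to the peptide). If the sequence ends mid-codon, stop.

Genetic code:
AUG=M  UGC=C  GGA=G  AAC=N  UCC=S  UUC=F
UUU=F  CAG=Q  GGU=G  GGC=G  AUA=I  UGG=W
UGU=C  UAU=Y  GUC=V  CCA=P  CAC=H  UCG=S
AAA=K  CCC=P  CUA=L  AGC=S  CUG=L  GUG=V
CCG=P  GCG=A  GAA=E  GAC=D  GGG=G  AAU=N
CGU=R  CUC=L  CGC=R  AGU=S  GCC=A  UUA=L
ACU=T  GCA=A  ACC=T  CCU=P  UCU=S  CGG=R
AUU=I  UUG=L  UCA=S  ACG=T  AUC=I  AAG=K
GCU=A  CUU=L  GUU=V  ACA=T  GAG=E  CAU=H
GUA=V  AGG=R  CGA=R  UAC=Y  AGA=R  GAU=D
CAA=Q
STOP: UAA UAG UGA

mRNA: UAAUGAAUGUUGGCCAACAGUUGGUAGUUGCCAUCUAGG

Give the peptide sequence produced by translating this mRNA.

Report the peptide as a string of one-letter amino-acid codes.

start AUG at pos 2
pos 2: AUG -> M; peptide=M
pos 5: AAU -> N; peptide=MN
pos 8: GUU -> V; peptide=MNV
pos 11: GGC -> G; peptide=MNVG
pos 14: CAA -> Q; peptide=MNVGQ
pos 17: CAG -> Q; peptide=MNVGQQ
pos 20: UUG -> L; peptide=MNVGQQL
pos 23: GUA -> V; peptide=MNVGQQLV
pos 26: GUU -> V; peptide=MNVGQQLVV
pos 29: GCC -> A; peptide=MNVGQQLVVA
pos 32: AUC -> I; peptide=MNVGQQLVVAI
pos 35: UAG -> STOP

Answer: MNVGQQLVVAI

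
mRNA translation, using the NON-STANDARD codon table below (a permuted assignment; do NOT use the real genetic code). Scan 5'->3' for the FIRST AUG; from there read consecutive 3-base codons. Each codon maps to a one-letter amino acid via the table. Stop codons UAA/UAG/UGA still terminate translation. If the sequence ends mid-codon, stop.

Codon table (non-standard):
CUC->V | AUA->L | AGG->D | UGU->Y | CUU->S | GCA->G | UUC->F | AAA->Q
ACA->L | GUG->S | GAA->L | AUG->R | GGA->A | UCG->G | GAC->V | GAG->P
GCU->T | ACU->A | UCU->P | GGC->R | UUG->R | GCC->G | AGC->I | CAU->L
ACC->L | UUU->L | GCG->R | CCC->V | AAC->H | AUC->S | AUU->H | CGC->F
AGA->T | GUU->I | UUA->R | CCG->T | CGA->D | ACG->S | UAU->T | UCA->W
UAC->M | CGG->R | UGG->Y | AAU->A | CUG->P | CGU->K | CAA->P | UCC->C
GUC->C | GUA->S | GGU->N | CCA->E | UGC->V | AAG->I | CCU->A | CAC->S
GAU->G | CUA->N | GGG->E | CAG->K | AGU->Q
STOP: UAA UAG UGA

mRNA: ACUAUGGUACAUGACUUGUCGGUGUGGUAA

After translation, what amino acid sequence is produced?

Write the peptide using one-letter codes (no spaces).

start AUG at pos 3
pos 3: AUG -> R; peptide=R
pos 6: GUA -> S; peptide=RS
pos 9: CAU -> L; peptide=RSL
pos 12: GAC -> V; peptide=RSLV
pos 15: UUG -> R; peptide=RSLVR
pos 18: UCG -> G; peptide=RSLVRG
pos 21: GUG -> S; peptide=RSLVRGS
pos 24: UGG -> Y; peptide=RSLVRGSY
pos 27: UAA -> STOP

Answer: RSLVRGSY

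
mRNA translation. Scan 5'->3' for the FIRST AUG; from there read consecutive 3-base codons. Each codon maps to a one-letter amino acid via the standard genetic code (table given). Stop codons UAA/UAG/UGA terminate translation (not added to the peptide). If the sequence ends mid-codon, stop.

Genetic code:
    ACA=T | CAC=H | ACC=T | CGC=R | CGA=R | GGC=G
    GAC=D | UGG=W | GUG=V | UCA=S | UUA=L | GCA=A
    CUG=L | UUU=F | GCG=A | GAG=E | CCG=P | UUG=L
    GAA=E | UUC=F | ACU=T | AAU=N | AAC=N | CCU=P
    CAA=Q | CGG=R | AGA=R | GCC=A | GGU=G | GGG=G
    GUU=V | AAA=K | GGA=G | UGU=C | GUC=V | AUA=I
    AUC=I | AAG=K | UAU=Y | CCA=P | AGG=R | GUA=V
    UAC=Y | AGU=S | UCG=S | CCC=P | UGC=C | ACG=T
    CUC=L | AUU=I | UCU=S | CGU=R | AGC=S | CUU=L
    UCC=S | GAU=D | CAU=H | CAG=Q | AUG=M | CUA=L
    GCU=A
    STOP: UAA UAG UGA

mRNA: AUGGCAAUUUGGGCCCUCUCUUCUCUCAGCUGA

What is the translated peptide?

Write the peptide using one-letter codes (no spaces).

Answer: MAIWALSSLS

Derivation:
start AUG at pos 0
pos 0: AUG -> M; peptide=M
pos 3: GCA -> A; peptide=MA
pos 6: AUU -> I; peptide=MAI
pos 9: UGG -> W; peptide=MAIW
pos 12: GCC -> A; peptide=MAIWA
pos 15: CUC -> L; peptide=MAIWAL
pos 18: UCU -> S; peptide=MAIWALS
pos 21: UCU -> S; peptide=MAIWALSS
pos 24: CUC -> L; peptide=MAIWALSSL
pos 27: AGC -> S; peptide=MAIWALSSLS
pos 30: UGA -> STOP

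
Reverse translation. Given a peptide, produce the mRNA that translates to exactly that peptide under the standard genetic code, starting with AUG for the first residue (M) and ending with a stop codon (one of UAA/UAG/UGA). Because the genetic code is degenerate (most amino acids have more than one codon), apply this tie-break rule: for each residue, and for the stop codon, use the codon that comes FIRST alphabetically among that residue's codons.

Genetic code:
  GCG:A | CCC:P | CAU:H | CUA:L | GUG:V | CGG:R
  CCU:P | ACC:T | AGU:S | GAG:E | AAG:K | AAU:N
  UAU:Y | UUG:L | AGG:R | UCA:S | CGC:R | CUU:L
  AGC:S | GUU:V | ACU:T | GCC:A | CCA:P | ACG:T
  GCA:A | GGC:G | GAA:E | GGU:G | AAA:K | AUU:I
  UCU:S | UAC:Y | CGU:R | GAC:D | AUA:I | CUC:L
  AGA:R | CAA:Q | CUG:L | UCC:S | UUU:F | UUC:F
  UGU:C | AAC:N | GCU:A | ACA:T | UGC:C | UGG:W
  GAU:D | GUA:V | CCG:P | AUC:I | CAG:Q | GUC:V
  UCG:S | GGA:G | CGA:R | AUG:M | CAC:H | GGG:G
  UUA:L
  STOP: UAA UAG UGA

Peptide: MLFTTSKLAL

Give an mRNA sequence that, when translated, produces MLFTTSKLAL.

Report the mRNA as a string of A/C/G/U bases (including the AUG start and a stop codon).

residue 1: M -> AUG (start codon)
residue 2: L codons sorted = CUA,CUC,CUG,CUU,UUA,UUG -> pick first = CUA
residue 3: F codons sorted = UUC,UUU -> pick first = UUC
residue 4: T codons sorted = ACA,ACC,ACG,ACU -> pick first = ACA
residue 5: T codons sorted = ACA,ACC,ACG,ACU -> pick first = ACA
residue 6: S codons sorted = AGC,AGU,UCA,UCC,UCG,UCU -> pick first = AGC
residue 7: K codons sorted = AAA,AAG -> pick first = AAA
residue 8: L codons sorted = CUA,CUC,CUG,CUU,UUA,UUG -> pick first = CUA
residue 9: A codons sorted = GCA,GCC,GCG,GCU -> pick first = GCA
residue 10: L codons sorted = CUA,CUC,CUG,CUU,UUA,UUG -> pick first = CUA
terminator: stop codons sorted = UAA,UAG,UGA -> pick first = UAA

Answer: mRNA: AUGCUAUUCACAACAAGCAAACUAGCACUAUAA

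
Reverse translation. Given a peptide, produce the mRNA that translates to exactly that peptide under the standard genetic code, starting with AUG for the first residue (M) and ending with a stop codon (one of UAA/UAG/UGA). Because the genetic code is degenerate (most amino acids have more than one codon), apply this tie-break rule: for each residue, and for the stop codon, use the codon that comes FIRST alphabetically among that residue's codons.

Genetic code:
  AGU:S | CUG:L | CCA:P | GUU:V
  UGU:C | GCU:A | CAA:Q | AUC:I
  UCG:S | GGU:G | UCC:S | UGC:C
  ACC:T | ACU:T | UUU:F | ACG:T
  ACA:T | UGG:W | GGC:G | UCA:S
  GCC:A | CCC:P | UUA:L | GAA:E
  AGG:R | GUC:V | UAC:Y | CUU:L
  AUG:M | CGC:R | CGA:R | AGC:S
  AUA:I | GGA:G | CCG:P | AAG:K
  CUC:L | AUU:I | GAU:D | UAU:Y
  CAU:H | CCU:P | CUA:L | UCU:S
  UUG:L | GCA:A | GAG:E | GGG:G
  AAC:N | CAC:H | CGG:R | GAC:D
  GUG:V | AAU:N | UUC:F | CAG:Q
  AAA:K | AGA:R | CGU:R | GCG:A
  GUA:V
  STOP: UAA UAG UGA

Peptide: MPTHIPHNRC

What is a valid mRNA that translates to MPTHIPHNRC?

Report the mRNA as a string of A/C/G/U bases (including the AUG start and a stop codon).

residue 1: M -> AUG (start codon)
residue 2: P codons sorted = CCA,CCC,CCG,CCU -> pick first = CCA
residue 3: T codons sorted = ACA,ACC,ACG,ACU -> pick first = ACA
residue 4: H codons sorted = CAC,CAU -> pick first = CAC
residue 5: I codons sorted = AUA,AUC,AUU -> pick first = AUA
residue 6: P codons sorted = CCA,CCC,CCG,CCU -> pick first = CCA
residue 7: H codons sorted = CAC,CAU -> pick first = CAC
residue 8: N codons sorted = AAC,AAU -> pick first = AAC
residue 9: R codons sorted = AGA,AGG,CGA,CGC,CGG,CGU -> pick first = AGA
residue 10: C codons sorted = UGC,UGU -> pick first = UGC
terminator: stop codons sorted = UAA,UAG,UGA -> pick first = UAA

Answer: mRNA: AUGCCAACACACAUACCACACAACAGAUGCUAA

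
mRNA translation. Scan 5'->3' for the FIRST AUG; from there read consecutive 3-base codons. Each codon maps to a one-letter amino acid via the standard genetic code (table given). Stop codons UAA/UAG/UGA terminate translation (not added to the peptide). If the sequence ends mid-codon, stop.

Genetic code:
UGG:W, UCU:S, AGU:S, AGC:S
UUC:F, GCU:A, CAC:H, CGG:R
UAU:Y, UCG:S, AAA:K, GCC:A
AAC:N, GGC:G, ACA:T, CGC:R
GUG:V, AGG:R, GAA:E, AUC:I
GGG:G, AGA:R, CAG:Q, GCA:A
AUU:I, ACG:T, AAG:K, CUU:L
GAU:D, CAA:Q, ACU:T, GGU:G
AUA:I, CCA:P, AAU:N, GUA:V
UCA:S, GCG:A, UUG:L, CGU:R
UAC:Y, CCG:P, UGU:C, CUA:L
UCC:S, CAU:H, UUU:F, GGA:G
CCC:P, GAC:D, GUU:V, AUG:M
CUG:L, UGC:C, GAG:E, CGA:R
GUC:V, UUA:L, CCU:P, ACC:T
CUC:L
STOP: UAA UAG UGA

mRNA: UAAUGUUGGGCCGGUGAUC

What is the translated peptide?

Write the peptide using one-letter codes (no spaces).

start AUG at pos 2
pos 2: AUG -> M; peptide=M
pos 5: UUG -> L; peptide=ML
pos 8: GGC -> G; peptide=MLG
pos 11: CGG -> R; peptide=MLGR
pos 14: UGA -> STOP

Answer: MLGR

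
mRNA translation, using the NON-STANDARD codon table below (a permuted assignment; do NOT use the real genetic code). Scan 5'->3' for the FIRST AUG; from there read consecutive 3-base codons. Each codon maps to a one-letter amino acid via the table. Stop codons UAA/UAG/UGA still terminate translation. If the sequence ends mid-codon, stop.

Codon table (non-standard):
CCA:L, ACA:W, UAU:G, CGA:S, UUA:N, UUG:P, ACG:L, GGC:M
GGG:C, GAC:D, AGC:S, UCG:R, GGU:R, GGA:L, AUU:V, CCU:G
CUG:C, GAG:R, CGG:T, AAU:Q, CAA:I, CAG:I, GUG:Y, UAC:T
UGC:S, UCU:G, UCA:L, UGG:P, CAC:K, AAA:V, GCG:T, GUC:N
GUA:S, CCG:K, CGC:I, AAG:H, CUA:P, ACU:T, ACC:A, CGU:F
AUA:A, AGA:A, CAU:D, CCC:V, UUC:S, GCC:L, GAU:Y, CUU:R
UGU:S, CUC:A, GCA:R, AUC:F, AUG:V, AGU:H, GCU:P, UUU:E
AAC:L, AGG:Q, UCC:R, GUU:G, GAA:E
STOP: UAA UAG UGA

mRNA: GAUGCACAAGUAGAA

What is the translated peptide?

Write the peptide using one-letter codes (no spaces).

start AUG at pos 1
pos 1: AUG -> V; peptide=V
pos 4: CAC -> K; peptide=VK
pos 7: AAG -> H; peptide=VKH
pos 10: UAG -> STOP

Answer: VKH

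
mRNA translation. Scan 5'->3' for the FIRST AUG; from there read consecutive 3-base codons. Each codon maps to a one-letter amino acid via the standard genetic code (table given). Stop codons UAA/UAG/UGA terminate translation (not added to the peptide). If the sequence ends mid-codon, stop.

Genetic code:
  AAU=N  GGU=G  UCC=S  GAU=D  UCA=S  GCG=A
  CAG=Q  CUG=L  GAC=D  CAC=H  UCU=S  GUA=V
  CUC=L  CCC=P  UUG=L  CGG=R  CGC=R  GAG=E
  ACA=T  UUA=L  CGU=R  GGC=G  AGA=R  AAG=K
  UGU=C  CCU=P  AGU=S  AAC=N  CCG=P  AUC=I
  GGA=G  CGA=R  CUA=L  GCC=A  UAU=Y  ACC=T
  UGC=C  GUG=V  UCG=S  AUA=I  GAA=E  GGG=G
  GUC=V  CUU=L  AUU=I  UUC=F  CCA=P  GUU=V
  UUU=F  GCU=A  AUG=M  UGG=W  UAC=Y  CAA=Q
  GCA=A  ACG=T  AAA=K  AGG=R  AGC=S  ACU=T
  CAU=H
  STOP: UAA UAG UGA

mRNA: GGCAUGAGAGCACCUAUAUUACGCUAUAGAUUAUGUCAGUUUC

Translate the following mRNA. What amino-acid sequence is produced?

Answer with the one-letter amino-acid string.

Answer: MRAPILRYRLCQF

Derivation:
start AUG at pos 3
pos 3: AUG -> M; peptide=M
pos 6: AGA -> R; peptide=MR
pos 9: GCA -> A; peptide=MRA
pos 12: CCU -> P; peptide=MRAP
pos 15: AUA -> I; peptide=MRAPI
pos 18: UUA -> L; peptide=MRAPIL
pos 21: CGC -> R; peptide=MRAPILR
pos 24: UAU -> Y; peptide=MRAPILRY
pos 27: AGA -> R; peptide=MRAPILRYR
pos 30: UUA -> L; peptide=MRAPILRYRL
pos 33: UGU -> C; peptide=MRAPILRYRLC
pos 36: CAG -> Q; peptide=MRAPILRYRLCQ
pos 39: UUU -> F; peptide=MRAPILRYRLCQF
pos 42: only 1 nt remain (<3), stop (end of mRNA)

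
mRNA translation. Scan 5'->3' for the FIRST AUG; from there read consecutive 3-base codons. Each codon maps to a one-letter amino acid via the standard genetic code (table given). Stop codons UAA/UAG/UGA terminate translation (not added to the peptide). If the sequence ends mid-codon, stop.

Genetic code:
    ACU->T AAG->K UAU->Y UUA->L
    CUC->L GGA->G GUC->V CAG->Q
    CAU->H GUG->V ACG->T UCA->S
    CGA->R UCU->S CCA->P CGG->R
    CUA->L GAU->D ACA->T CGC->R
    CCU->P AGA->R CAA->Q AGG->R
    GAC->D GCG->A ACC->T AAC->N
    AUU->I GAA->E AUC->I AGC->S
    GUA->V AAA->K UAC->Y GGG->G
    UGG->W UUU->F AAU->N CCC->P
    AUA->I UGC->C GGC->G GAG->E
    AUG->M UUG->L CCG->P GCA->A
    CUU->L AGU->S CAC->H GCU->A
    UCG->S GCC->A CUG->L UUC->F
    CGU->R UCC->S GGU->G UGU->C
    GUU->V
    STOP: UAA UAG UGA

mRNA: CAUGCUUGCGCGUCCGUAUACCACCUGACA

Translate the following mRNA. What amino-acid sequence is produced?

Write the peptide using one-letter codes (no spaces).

Answer: MLARPYTT

Derivation:
start AUG at pos 1
pos 1: AUG -> M; peptide=M
pos 4: CUU -> L; peptide=ML
pos 7: GCG -> A; peptide=MLA
pos 10: CGU -> R; peptide=MLAR
pos 13: CCG -> P; peptide=MLARP
pos 16: UAU -> Y; peptide=MLARPY
pos 19: ACC -> T; peptide=MLARPYT
pos 22: ACC -> T; peptide=MLARPYTT
pos 25: UGA -> STOP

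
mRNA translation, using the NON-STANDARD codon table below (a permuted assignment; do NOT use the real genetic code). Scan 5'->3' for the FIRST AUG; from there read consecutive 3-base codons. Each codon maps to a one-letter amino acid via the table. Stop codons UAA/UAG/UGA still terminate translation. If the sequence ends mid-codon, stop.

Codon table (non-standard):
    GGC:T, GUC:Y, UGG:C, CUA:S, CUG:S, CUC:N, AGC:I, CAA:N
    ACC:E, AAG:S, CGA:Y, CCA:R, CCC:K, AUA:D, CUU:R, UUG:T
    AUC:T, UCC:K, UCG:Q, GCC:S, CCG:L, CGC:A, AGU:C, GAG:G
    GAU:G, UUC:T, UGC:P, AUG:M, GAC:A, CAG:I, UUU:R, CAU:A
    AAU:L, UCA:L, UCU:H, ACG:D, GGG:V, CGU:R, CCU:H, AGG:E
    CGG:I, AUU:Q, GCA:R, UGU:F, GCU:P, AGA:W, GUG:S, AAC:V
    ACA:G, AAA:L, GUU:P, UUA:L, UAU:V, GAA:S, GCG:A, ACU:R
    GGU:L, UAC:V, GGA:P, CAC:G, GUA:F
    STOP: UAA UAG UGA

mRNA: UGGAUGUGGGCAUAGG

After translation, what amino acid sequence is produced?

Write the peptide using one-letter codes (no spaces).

Answer: MCR

Derivation:
start AUG at pos 3
pos 3: AUG -> M; peptide=M
pos 6: UGG -> C; peptide=MC
pos 9: GCA -> R; peptide=MCR
pos 12: UAG -> STOP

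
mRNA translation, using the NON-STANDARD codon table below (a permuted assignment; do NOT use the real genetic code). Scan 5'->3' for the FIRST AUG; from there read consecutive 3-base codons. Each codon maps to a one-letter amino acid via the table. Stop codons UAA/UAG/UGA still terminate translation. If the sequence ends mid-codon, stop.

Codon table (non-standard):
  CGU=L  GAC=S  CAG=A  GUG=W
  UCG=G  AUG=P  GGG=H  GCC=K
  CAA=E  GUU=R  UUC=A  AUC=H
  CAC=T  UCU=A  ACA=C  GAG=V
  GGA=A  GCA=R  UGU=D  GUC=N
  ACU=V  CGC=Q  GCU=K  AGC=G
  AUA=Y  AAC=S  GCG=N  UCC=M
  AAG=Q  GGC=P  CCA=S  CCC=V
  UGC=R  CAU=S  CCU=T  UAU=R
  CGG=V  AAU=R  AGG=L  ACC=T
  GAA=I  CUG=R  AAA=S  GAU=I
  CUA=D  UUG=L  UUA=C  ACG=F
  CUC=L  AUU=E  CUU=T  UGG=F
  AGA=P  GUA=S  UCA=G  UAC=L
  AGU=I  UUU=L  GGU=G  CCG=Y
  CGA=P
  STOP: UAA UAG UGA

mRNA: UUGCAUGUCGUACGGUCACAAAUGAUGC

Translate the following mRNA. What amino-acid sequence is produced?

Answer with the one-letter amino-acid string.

Answer: PGLGTS

Derivation:
start AUG at pos 4
pos 4: AUG -> P; peptide=P
pos 7: UCG -> G; peptide=PG
pos 10: UAC -> L; peptide=PGL
pos 13: GGU -> G; peptide=PGLG
pos 16: CAC -> T; peptide=PGLGT
pos 19: AAA -> S; peptide=PGLGTS
pos 22: UGA -> STOP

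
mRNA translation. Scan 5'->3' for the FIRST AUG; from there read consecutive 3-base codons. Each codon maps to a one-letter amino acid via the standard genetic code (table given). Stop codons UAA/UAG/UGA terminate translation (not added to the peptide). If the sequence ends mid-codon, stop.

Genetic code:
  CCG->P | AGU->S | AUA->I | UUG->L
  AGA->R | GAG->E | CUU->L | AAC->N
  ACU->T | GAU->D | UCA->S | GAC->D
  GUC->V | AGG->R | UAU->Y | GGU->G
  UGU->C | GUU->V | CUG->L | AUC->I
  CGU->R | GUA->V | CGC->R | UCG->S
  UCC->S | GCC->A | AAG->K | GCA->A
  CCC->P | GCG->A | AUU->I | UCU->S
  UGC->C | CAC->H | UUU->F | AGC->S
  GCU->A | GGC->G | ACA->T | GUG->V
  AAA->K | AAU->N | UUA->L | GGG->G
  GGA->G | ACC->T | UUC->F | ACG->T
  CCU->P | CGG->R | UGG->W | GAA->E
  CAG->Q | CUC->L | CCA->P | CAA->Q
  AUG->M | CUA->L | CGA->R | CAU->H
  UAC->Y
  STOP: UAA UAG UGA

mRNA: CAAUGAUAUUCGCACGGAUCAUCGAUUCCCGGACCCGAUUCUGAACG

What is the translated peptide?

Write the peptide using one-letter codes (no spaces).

Answer: MIFARIIDSRTRF

Derivation:
start AUG at pos 2
pos 2: AUG -> M; peptide=M
pos 5: AUA -> I; peptide=MI
pos 8: UUC -> F; peptide=MIF
pos 11: GCA -> A; peptide=MIFA
pos 14: CGG -> R; peptide=MIFAR
pos 17: AUC -> I; peptide=MIFARI
pos 20: AUC -> I; peptide=MIFARII
pos 23: GAU -> D; peptide=MIFARIID
pos 26: UCC -> S; peptide=MIFARIIDS
pos 29: CGG -> R; peptide=MIFARIIDSR
pos 32: ACC -> T; peptide=MIFARIIDSRT
pos 35: CGA -> R; peptide=MIFARIIDSRTR
pos 38: UUC -> F; peptide=MIFARIIDSRTRF
pos 41: UGA -> STOP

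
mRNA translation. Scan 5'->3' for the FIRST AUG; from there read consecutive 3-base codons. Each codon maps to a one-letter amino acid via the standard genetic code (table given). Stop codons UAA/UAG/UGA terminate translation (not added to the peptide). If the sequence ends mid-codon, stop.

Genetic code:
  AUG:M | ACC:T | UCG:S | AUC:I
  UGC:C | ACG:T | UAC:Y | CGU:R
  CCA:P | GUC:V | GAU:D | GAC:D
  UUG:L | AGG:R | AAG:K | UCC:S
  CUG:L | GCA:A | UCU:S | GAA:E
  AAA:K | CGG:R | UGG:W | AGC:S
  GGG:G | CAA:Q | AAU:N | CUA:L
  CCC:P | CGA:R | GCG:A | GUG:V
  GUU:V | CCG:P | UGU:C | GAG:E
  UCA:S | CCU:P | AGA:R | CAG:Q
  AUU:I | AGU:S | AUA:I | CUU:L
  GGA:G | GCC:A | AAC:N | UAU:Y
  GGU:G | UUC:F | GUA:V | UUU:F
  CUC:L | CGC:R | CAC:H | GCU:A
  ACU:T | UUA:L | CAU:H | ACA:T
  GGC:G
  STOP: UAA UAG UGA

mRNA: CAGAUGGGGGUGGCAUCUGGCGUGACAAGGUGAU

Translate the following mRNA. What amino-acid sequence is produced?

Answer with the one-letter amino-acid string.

Answer: MGVASGVTR

Derivation:
start AUG at pos 3
pos 3: AUG -> M; peptide=M
pos 6: GGG -> G; peptide=MG
pos 9: GUG -> V; peptide=MGV
pos 12: GCA -> A; peptide=MGVA
pos 15: UCU -> S; peptide=MGVAS
pos 18: GGC -> G; peptide=MGVASG
pos 21: GUG -> V; peptide=MGVASGV
pos 24: ACA -> T; peptide=MGVASGVT
pos 27: AGG -> R; peptide=MGVASGVTR
pos 30: UGA -> STOP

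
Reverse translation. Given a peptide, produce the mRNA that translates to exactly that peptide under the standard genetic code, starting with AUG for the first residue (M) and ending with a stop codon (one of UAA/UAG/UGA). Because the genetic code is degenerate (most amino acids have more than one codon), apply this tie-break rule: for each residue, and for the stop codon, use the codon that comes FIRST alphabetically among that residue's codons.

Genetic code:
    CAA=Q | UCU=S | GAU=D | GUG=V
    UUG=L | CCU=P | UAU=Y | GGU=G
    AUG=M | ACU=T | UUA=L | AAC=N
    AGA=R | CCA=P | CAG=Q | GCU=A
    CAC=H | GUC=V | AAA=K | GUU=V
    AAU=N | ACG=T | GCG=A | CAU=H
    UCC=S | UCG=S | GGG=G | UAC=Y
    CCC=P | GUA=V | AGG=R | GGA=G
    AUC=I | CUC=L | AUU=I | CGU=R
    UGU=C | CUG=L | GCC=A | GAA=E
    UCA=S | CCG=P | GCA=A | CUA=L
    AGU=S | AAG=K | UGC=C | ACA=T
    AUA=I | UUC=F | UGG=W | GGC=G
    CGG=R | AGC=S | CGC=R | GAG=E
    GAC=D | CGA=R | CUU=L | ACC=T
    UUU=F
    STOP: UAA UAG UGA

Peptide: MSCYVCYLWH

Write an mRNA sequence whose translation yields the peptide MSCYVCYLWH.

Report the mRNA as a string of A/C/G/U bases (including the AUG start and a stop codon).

residue 1: M -> AUG (start codon)
residue 2: S codons sorted = AGC,AGU,UCA,UCC,UCG,UCU -> pick first = AGC
residue 3: C codons sorted = UGC,UGU -> pick first = UGC
residue 4: Y codons sorted = UAC,UAU -> pick first = UAC
residue 5: V codons sorted = GUA,GUC,GUG,GUU -> pick first = GUA
residue 6: C codons sorted = UGC,UGU -> pick first = UGC
residue 7: Y codons sorted = UAC,UAU -> pick first = UAC
residue 8: L codons sorted = CUA,CUC,CUG,CUU,UUA,UUG -> pick first = CUA
residue 9: W -> UGG (only codon)
residue 10: H codons sorted = CAC,CAU -> pick first = CAC
terminator: stop codons sorted = UAA,UAG,UGA -> pick first = UAA

Answer: mRNA: AUGAGCUGCUACGUAUGCUACCUAUGGCACUAA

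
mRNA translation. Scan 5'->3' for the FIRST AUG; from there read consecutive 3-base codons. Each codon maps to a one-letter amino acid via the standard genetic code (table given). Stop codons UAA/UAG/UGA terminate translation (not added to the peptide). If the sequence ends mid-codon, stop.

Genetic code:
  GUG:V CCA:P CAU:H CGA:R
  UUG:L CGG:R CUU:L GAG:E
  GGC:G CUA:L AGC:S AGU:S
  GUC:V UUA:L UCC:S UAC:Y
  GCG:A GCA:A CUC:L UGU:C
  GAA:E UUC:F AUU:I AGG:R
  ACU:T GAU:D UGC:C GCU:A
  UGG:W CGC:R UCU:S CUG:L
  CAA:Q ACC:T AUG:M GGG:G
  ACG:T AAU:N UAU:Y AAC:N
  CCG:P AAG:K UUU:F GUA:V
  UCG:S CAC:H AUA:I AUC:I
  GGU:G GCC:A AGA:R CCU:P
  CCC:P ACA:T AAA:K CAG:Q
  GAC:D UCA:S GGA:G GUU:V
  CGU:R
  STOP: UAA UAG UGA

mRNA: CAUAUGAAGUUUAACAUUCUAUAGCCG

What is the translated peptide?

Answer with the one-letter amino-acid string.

start AUG at pos 3
pos 3: AUG -> M; peptide=M
pos 6: AAG -> K; peptide=MK
pos 9: UUU -> F; peptide=MKF
pos 12: AAC -> N; peptide=MKFN
pos 15: AUU -> I; peptide=MKFNI
pos 18: CUA -> L; peptide=MKFNIL
pos 21: UAG -> STOP

Answer: MKFNIL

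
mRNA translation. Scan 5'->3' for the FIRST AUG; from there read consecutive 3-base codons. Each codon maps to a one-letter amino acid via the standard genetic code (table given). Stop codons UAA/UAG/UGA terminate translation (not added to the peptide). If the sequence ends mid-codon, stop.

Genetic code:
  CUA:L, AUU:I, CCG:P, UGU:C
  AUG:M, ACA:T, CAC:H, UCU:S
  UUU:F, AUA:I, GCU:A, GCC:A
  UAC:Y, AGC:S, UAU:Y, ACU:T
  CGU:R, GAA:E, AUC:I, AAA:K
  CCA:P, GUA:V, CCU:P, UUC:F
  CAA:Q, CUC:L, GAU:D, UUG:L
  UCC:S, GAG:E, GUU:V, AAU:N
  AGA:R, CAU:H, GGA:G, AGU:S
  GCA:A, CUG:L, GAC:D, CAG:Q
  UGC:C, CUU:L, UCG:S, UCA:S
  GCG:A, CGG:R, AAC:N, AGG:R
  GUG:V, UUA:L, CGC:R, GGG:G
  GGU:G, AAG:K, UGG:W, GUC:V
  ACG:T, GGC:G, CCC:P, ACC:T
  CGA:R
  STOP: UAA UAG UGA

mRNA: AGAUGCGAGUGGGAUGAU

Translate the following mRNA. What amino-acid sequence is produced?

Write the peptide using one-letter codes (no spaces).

Answer: MRVG

Derivation:
start AUG at pos 2
pos 2: AUG -> M; peptide=M
pos 5: CGA -> R; peptide=MR
pos 8: GUG -> V; peptide=MRV
pos 11: GGA -> G; peptide=MRVG
pos 14: UGA -> STOP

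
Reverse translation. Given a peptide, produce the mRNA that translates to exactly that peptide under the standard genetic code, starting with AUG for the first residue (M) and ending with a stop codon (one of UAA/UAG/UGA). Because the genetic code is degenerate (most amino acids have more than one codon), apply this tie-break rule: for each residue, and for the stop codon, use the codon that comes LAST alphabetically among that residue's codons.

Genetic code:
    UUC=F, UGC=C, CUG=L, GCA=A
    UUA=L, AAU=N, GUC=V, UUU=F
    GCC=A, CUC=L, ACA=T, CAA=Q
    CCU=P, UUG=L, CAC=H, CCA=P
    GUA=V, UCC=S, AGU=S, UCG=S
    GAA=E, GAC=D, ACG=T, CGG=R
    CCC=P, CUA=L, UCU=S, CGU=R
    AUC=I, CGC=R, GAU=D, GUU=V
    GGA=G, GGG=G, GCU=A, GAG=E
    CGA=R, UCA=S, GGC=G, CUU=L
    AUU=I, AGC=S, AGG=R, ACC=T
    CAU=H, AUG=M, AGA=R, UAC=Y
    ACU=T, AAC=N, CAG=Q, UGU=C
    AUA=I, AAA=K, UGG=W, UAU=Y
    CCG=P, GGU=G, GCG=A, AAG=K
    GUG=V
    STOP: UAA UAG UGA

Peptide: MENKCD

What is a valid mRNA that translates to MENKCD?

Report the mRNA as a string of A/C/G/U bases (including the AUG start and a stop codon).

Answer: mRNA: AUGGAGAAUAAGUGUGAUUGA

Derivation:
residue 1: M -> AUG (start codon)
residue 2: E codons sorted = GAA,GAG -> pick last = GAG
residue 3: N codons sorted = AAC,AAU -> pick last = AAU
residue 4: K codons sorted = AAA,AAG -> pick last = AAG
residue 5: C codons sorted = UGC,UGU -> pick last = UGU
residue 6: D codons sorted = GAC,GAU -> pick last = GAU
terminator: stop codons sorted = UAA,UAG,UGA -> pick last = UGA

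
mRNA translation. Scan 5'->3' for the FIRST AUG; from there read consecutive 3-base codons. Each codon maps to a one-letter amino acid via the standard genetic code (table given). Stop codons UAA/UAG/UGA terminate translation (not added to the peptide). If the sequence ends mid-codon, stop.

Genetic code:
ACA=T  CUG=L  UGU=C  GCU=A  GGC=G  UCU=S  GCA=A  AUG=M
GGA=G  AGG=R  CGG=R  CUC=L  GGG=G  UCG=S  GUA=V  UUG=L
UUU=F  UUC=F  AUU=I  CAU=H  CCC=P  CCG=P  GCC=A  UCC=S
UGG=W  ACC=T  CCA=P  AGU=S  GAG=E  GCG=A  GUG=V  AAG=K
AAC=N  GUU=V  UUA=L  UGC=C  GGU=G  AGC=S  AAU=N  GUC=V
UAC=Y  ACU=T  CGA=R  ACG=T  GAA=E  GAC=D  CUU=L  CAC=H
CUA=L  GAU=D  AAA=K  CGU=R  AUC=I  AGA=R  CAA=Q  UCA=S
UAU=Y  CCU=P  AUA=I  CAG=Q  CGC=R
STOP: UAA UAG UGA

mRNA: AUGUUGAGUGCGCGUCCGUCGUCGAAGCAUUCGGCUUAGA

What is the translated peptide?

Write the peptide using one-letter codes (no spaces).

Answer: MLSARPSSKHSA

Derivation:
start AUG at pos 0
pos 0: AUG -> M; peptide=M
pos 3: UUG -> L; peptide=ML
pos 6: AGU -> S; peptide=MLS
pos 9: GCG -> A; peptide=MLSA
pos 12: CGU -> R; peptide=MLSAR
pos 15: CCG -> P; peptide=MLSARP
pos 18: UCG -> S; peptide=MLSARPS
pos 21: UCG -> S; peptide=MLSARPSS
pos 24: AAG -> K; peptide=MLSARPSSK
pos 27: CAU -> H; peptide=MLSARPSSKH
pos 30: UCG -> S; peptide=MLSARPSSKHS
pos 33: GCU -> A; peptide=MLSARPSSKHSA
pos 36: UAG -> STOP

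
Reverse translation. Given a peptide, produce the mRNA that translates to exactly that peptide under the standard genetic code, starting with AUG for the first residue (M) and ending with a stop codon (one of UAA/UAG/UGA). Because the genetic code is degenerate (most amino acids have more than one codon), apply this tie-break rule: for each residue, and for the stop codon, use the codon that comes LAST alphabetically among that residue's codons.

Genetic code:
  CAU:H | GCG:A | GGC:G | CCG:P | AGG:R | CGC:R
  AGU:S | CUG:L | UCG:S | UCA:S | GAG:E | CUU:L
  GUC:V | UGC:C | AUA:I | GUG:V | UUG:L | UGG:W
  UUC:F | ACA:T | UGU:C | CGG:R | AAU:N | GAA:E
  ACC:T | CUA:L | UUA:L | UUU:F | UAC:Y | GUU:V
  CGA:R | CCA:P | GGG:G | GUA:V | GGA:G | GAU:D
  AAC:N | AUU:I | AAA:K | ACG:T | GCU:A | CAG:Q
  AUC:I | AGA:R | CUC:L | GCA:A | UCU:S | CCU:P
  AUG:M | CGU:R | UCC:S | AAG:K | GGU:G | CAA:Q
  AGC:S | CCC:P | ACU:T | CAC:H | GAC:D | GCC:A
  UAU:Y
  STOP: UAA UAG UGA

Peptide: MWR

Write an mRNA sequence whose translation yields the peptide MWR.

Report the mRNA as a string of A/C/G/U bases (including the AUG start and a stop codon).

residue 1: M -> AUG (start codon)
residue 2: W -> UGG (only codon)
residue 3: R codons sorted = AGA,AGG,CGA,CGC,CGG,CGU -> pick last = CGU
terminator: stop codons sorted = UAA,UAG,UGA -> pick last = UGA

Answer: mRNA: AUGUGGCGUUGA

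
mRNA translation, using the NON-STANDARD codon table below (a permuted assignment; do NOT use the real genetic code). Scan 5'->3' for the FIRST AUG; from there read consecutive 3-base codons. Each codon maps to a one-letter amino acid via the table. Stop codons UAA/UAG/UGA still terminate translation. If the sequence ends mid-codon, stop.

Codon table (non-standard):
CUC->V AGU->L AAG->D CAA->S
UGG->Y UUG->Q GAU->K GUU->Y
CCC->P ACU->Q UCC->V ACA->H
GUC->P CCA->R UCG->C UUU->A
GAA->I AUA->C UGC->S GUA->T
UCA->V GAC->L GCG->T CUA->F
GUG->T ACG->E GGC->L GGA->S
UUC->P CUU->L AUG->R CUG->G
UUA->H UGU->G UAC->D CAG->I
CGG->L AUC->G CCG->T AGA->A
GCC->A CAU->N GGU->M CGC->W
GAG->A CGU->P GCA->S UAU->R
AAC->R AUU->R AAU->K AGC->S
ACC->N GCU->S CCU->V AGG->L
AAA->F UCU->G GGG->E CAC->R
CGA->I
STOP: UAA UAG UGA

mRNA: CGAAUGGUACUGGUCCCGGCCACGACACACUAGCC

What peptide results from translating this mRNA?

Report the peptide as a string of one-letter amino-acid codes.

Answer: RTGPTAEHR

Derivation:
start AUG at pos 3
pos 3: AUG -> R; peptide=R
pos 6: GUA -> T; peptide=RT
pos 9: CUG -> G; peptide=RTG
pos 12: GUC -> P; peptide=RTGP
pos 15: CCG -> T; peptide=RTGPT
pos 18: GCC -> A; peptide=RTGPTA
pos 21: ACG -> E; peptide=RTGPTAE
pos 24: ACA -> H; peptide=RTGPTAEH
pos 27: CAC -> R; peptide=RTGPTAEHR
pos 30: UAG -> STOP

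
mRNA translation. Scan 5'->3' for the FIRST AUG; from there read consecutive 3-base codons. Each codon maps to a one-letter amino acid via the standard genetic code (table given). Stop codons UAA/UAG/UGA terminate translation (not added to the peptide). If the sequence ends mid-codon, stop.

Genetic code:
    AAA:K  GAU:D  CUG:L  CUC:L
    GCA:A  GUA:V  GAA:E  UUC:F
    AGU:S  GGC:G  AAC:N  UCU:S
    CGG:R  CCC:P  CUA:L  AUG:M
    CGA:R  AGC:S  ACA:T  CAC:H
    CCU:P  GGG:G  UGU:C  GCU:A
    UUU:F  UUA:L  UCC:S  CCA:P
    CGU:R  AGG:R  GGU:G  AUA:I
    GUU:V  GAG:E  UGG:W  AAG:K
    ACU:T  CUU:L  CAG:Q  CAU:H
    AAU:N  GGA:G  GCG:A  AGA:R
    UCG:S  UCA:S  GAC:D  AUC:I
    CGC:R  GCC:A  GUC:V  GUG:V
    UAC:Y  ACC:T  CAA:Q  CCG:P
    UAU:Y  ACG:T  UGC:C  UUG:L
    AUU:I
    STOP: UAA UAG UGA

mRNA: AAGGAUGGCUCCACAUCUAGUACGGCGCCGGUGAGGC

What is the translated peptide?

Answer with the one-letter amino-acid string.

Answer: MAPHLVRRR

Derivation:
start AUG at pos 4
pos 4: AUG -> M; peptide=M
pos 7: GCU -> A; peptide=MA
pos 10: CCA -> P; peptide=MAP
pos 13: CAU -> H; peptide=MAPH
pos 16: CUA -> L; peptide=MAPHL
pos 19: GUA -> V; peptide=MAPHLV
pos 22: CGG -> R; peptide=MAPHLVR
pos 25: CGC -> R; peptide=MAPHLVRR
pos 28: CGG -> R; peptide=MAPHLVRRR
pos 31: UGA -> STOP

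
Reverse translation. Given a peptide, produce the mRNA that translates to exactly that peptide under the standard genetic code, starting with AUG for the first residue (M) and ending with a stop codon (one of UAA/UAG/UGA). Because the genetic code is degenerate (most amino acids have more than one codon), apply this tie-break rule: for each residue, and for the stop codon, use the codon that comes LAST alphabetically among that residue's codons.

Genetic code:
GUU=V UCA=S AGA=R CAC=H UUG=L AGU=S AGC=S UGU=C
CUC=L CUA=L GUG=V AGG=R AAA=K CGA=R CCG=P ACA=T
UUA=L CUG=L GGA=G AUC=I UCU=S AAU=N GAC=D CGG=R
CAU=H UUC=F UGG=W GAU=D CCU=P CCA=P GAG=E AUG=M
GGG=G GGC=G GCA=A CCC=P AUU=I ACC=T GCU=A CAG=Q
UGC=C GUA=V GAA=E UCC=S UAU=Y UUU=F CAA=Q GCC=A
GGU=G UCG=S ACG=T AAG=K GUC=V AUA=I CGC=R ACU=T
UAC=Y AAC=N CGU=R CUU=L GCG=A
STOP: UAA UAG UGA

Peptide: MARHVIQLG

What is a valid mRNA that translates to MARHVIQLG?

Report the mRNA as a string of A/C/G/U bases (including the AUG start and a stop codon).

residue 1: M -> AUG (start codon)
residue 2: A codons sorted = GCA,GCC,GCG,GCU -> pick last = GCU
residue 3: R codons sorted = AGA,AGG,CGA,CGC,CGG,CGU -> pick last = CGU
residue 4: H codons sorted = CAC,CAU -> pick last = CAU
residue 5: V codons sorted = GUA,GUC,GUG,GUU -> pick last = GUU
residue 6: I codons sorted = AUA,AUC,AUU -> pick last = AUU
residue 7: Q codons sorted = CAA,CAG -> pick last = CAG
residue 8: L codons sorted = CUA,CUC,CUG,CUU,UUA,UUG -> pick last = UUG
residue 9: G codons sorted = GGA,GGC,GGG,GGU -> pick last = GGU
terminator: stop codons sorted = UAA,UAG,UGA -> pick last = UGA

Answer: mRNA: AUGGCUCGUCAUGUUAUUCAGUUGGGUUGA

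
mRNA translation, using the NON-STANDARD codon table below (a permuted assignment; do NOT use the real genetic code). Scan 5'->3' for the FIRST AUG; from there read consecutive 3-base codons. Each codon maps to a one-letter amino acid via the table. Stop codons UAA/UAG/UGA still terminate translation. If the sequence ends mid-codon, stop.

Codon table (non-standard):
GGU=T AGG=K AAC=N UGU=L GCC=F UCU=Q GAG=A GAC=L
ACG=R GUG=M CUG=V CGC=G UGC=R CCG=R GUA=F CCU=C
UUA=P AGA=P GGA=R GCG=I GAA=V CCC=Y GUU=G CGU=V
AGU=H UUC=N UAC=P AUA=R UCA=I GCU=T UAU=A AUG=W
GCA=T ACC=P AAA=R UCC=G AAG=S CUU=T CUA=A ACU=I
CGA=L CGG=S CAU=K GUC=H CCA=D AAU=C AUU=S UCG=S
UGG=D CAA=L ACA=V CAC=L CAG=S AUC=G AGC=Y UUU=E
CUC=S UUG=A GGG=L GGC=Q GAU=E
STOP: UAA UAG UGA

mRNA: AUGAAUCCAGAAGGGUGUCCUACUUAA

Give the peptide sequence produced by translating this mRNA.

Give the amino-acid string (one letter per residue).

Answer: WCDVLLCI

Derivation:
start AUG at pos 0
pos 0: AUG -> W; peptide=W
pos 3: AAU -> C; peptide=WC
pos 6: CCA -> D; peptide=WCD
pos 9: GAA -> V; peptide=WCDV
pos 12: GGG -> L; peptide=WCDVL
pos 15: UGU -> L; peptide=WCDVLL
pos 18: CCU -> C; peptide=WCDVLLC
pos 21: ACU -> I; peptide=WCDVLLCI
pos 24: UAA -> STOP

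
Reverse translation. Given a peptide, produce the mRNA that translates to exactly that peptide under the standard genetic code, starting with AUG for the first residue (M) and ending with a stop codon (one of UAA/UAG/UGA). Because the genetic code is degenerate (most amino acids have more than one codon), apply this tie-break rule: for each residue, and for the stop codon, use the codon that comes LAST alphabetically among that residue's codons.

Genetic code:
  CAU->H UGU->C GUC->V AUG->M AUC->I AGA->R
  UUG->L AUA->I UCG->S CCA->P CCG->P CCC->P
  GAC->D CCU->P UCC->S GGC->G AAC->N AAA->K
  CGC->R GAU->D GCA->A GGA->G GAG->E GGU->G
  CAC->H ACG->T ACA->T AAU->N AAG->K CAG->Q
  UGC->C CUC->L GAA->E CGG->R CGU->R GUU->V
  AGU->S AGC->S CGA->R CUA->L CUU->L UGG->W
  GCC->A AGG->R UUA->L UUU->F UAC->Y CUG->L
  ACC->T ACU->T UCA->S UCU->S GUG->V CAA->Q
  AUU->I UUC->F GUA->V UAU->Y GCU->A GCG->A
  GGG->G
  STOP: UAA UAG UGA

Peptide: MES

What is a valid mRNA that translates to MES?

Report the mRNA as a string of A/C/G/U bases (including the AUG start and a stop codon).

Answer: mRNA: AUGGAGUCUUGA

Derivation:
residue 1: M -> AUG (start codon)
residue 2: E codons sorted = GAA,GAG -> pick last = GAG
residue 3: S codons sorted = AGC,AGU,UCA,UCC,UCG,UCU -> pick last = UCU
terminator: stop codons sorted = UAA,UAG,UGA -> pick last = UGA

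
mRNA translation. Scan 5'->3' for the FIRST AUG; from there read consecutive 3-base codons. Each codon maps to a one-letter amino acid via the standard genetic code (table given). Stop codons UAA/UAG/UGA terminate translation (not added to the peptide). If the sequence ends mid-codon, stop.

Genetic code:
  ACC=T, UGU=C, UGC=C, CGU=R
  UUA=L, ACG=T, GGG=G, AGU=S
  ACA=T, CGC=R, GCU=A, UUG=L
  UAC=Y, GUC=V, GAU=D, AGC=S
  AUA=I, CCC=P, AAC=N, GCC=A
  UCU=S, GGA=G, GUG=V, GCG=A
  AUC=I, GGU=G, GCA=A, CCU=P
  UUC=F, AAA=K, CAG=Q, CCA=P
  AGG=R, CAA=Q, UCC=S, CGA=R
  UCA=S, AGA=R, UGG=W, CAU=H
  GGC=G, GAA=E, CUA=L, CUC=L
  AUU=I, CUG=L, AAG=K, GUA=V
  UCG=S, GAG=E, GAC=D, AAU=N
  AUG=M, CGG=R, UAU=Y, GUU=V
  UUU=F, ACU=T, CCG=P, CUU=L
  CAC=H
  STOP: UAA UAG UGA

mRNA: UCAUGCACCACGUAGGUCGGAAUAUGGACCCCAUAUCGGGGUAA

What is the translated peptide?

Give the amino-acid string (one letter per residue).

start AUG at pos 2
pos 2: AUG -> M; peptide=M
pos 5: CAC -> H; peptide=MH
pos 8: CAC -> H; peptide=MHH
pos 11: GUA -> V; peptide=MHHV
pos 14: GGU -> G; peptide=MHHVG
pos 17: CGG -> R; peptide=MHHVGR
pos 20: AAU -> N; peptide=MHHVGRN
pos 23: AUG -> M; peptide=MHHVGRNM
pos 26: GAC -> D; peptide=MHHVGRNMD
pos 29: CCC -> P; peptide=MHHVGRNMDP
pos 32: AUA -> I; peptide=MHHVGRNMDPI
pos 35: UCG -> S; peptide=MHHVGRNMDPIS
pos 38: GGG -> G; peptide=MHHVGRNMDPISG
pos 41: UAA -> STOP

Answer: MHHVGRNMDPISG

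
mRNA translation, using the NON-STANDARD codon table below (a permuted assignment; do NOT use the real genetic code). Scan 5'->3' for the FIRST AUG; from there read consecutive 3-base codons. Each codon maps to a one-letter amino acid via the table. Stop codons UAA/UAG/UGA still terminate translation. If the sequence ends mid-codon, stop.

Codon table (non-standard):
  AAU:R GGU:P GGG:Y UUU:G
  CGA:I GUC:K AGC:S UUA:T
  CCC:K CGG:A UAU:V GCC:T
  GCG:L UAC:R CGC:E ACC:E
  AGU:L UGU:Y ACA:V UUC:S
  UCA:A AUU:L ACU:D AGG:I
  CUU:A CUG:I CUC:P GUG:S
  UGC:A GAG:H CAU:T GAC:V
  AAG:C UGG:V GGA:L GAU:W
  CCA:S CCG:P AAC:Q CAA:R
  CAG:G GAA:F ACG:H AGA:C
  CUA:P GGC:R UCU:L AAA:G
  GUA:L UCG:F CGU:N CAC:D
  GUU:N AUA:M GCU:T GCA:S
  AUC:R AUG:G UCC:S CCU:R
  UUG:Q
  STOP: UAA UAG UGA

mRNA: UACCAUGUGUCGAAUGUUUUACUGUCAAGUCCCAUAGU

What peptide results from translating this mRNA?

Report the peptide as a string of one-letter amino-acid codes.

Answer: GYIGGRYRKS

Derivation:
start AUG at pos 4
pos 4: AUG -> G; peptide=G
pos 7: UGU -> Y; peptide=GY
pos 10: CGA -> I; peptide=GYI
pos 13: AUG -> G; peptide=GYIG
pos 16: UUU -> G; peptide=GYIGG
pos 19: UAC -> R; peptide=GYIGGR
pos 22: UGU -> Y; peptide=GYIGGRY
pos 25: CAA -> R; peptide=GYIGGRYR
pos 28: GUC -> K; peptide=GYIGGRYRK
pos 31: CCA -> S; peptide=GYIGGRYRKS
pos 34: UAG -> STOP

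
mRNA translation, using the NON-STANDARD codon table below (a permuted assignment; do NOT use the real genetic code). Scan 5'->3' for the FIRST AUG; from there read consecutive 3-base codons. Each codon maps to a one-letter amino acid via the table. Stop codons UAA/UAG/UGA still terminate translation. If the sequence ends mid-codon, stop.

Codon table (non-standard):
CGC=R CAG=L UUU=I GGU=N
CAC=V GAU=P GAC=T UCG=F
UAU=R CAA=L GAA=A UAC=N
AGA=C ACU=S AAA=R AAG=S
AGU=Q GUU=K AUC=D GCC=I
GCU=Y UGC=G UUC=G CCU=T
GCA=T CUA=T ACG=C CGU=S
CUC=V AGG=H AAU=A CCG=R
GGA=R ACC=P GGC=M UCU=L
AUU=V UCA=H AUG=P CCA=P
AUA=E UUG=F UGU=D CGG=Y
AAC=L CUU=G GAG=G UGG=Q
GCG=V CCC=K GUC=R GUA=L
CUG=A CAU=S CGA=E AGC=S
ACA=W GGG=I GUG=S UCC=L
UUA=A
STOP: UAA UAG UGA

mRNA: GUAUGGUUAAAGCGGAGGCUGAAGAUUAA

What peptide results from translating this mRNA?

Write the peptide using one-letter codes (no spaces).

Answer: PKRVGYAP

Derivation:
start AUG at pos 2
pos 2: AUG -> P; peptide=P
pos 5: GUU -> K; peptide=PK
pos 8: AAA -> R; peptide=PKR
pos 11: GCG -> V; peptide=PKRV
pos 14: GAG -> G; peptide=PKRVG
pos 17: GCU -> Y; peptide=PKRVGY
pos 20: GAA -> A; peptide=PKRVGYA
pos 23: GAU -> P; peptide=PKRVGYAP
pos 26: UAA -> STOP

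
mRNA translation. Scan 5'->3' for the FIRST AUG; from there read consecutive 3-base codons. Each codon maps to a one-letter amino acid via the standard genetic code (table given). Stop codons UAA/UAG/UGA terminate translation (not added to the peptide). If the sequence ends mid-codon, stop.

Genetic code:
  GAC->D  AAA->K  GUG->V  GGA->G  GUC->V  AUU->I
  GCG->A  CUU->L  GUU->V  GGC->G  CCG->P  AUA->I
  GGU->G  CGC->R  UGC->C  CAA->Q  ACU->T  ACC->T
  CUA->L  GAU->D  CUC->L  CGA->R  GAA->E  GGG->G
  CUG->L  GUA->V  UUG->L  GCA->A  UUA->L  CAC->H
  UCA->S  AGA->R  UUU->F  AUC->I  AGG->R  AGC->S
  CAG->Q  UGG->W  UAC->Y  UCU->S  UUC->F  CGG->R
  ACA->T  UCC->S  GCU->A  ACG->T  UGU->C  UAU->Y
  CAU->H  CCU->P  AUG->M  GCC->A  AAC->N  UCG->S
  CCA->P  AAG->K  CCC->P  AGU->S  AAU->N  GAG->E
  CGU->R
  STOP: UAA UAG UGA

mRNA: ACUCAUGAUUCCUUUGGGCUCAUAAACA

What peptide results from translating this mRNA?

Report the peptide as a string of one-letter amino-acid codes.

Answer: MIPLGS

Derivation:
start AUG at pos 4
pos 4: AUG -> M; peptide=M
pos 7: AUU -> I; peptide=MI
pos 10: CCU -> P; peptide=MIP
pos 13: UUG -> L; peptide=MIPL
pos 16: GGC -> G; peptide=MIPLG
pos 19: UCA -> S; peptide=MIPLGS
pos 22: UAA -> STOP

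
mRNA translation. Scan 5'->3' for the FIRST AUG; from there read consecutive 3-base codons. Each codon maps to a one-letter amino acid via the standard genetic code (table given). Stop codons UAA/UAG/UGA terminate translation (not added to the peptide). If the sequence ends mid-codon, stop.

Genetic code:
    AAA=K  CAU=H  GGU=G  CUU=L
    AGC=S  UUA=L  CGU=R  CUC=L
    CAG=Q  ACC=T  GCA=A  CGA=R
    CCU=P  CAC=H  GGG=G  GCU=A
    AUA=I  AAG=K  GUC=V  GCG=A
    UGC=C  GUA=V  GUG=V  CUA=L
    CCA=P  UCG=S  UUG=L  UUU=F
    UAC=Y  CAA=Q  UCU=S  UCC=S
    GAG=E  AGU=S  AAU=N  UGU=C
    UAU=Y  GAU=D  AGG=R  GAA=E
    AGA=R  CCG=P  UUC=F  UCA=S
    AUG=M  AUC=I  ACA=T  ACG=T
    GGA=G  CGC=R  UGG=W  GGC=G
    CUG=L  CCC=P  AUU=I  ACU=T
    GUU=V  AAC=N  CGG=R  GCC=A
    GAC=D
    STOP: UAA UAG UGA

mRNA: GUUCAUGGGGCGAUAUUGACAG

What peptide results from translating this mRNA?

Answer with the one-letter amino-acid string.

start AUG at pos 4
pos 4: AUG -> M; peptide=M
pos 7: GGG -> G; peptide=MG
pos 10: CGA -> R; peptide=MGR
pos 13: UAU -> Y; peptide=MGRY
pos 16: UGA -> STOP

Answer: MGRY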